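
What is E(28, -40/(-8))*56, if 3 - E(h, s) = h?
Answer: -1400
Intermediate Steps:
E(h, s) = 3 - h
E(28, -40/(-8))*56 = (3 - 1*28)*56 = (3 - 28)*56 = -25*56 = -1400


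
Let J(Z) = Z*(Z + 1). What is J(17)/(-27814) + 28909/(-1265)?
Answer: -402231008/17592355 ≈ -22.864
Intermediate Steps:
J(Z) = Z*(1 + Z)
J(17)/(-27814) + 28909/(-1265) = (17*(1 + 17))/(-27814) + 28909/(-1265) = (17*18)*(-1/27814) + 28909*(-1/1265) = 306*(-1/27814) - 28909/1265 = -153/13907 - 28909/1265 = -402231008/17592355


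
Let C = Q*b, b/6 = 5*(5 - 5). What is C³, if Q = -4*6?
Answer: 0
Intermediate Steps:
b = 0 (b = 6*(5*(5 - 5)) = 6*(5*0) = 6*0 = 0)
Q = -24
C = 0 (C = -24*0 = 0)
C³ = 0³ = 0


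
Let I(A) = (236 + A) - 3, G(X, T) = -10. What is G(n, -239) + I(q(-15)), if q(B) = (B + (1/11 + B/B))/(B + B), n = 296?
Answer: 24581/110 ≈ 223.46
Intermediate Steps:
q(B) = (12/11 + B)/(2*B) (q(B) = (B + (1*(1/11) + 1))/((2*B)) = (B + (1/11 + 1))*(1/(2*B)) = (B + 12/11)*(1/(2*B)) = (12/11 + B)*(1/(2*B)) = (12/11 + B)/(2*B))
I(A) = 233 + A
G(n, -239) + I(q(-15)) = -10 + (233 + (1/22)*(12 + 11*(-15))/(-15)) = -10 + (233 + (1/22)*(-1/15)*(12 - 165)) = -10 + (233 + (1/22)*(-1/15)*(-153)) = -10 + (233 + 51/110) = -10 + 25681/110 = 24581/110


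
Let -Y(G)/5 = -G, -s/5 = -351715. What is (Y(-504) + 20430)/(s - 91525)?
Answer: 1791/166705 ≈ 0.010744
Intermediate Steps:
s = 1758575 (s = -5*(-351715) = 1758575)
Y(G) = 5*G (Y(G) = -(-5)*G = 5*G)
(Y(-504) + 20430)/(s - 91525) = (5*(-504) + 20430)/(1758575 - 91525) = (-2520 + 20430)/1667050 = 17910*(1/1667050) = 1791/166705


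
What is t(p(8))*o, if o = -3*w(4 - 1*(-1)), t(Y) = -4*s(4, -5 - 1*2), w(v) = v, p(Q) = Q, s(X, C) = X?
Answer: 240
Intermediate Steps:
t(Y) = -16 (t(Y) = -4*4 = -16)
o = -15 (o = -3*(4 - 1*(-1)) = -3*(4 + 1) = -3*5 = -15)
t(p(8))*o = -16*(-15) = 240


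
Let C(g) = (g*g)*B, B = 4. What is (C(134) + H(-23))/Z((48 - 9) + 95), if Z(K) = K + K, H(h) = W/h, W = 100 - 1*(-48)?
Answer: 412951/1541 ≈ 267.98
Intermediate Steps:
W = 148 (W = 100 + 48 = 148)
C(g) = 4*g² (C(g) = (g*g)*4 = g²*4 = 4*g²)
H(h) = 148/h
Z(K) = 2*K
(C(134) + H(-23))/Z((48 - 9) + 95) = (4*134² + 148/(-23))/((2*((48 - 9) + 95))) = (4*17956 + 148*(-1/23))/((2*(39 + 95))) = (71824 - 148/23)/((2*134)) = (1651804/23)/268 = (1651804/23)*(1/268) = 412951/1541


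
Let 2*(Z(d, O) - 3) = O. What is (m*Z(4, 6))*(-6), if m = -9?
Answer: 324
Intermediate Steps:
Z(d, O) = 3 + O/2
(m*Z(4, 6))*(-6) = -9*(3 + (½)*6)*(-6) = -9*(3 + 3)*(-6) = -9*6*(-6) = -54*(-6) = 324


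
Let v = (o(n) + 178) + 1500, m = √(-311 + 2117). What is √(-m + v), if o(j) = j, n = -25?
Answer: √(1653 - √1806) ≈ 40.131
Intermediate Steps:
m = √1806 ≈ 42.497
v = 1653 (v = (-25 + 178) + 1500 = 153 + 1500 = 1653)
√(-m + v) = √(-√1806 + 1653) = √(1653 - √1806)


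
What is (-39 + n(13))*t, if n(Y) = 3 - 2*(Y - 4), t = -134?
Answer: 7236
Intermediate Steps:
n(Y) = 11 - 2*Y (n(Y) = 3 - 2*(-4 + Y) = 3 + (8 - 2*Y) = 11 - 2*Y)
(-39 + n(13))*t = (-39 + (11 - 2*13))*(-134) = (-39 + (11 - 26))*(-134) = (-39 - 15)*(-134) = -54*(-134) = 7236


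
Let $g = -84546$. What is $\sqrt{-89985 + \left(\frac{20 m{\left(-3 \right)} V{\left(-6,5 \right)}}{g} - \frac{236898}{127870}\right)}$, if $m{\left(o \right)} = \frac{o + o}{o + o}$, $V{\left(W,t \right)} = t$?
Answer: $\frac{i \sqrt{73036514089007277467890}}{900908085} \approx 299.98 i$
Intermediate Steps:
$m{\left(o \right)} = 1$ ($m{\left(o \right)} = \frac{2 o}{2 o} = 2 o \frac{1}{2 o} = 1$)
$\sqrt{-89985 + \left(\frac{20 m{\left(-3 \right)} V{\left(-6,5 \right)}}{g} - \frac{236898}{127870}\right)} = \sqrt{-89985 - \left(\frac{118449}{63935} - \frac{20 \cdot 1 \cdot 5}{-84546}\right)} = \sqrt{-89985 - \left(\frac{118449}{63935} - 20 \cdot 5 \left(- \frac{1}{84546}\right)\right)} = \sqrt{-89985 + \left(100 \left(- \frac{1}{84546}\right) - \frac{118449}{63935}\right)} = \sqrt{-89985 - \frac{5010391327}{2702724255}} = \sqrt{- \frac{243209652477502}{2702724255}} = \frac{i \sqrt{73036514089007277467890}}{900908085}$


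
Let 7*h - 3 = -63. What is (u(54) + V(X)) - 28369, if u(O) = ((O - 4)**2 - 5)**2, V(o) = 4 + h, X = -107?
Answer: 43376560/7 ≈ 6.1966e+6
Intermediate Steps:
h = -60/7 (h = 3/7 + (1/7)*(-63) = 3/7 - 9 = -60/7 ≈ -8.5714)
V(o) = -32/7 (V(o) = 4 - 60/7 = -32/7)
u(O) = (-5 + (-4 + O)**2)**2 (u(O) = ((-4 + O)**2 - 5)**2 = (-5 + (-4 + O)**2)**2)
(u(54) + V(X)) - 28369 = ((-5 + (-4 + 54)**2)**2 - 32/7) - 28369 = ((-5 + 50**2)**2 - 32/7) - 28369 = ((-5 + 2500)**2 - 32/7) - 28369 = (2495**2 - 32/7) - 28369 = (6225025 - 32/7) - 28369 = 43575143/7 - 28369 = 43376560/7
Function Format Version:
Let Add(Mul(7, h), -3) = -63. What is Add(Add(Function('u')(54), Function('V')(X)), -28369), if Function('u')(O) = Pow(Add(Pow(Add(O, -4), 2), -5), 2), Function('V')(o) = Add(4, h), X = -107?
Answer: Rational(43376560, 7) ≈ 6.1966e+6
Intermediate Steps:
h = Rational(-60, 7) (h = Add(Rational(3, 7), Mul(Rational(1, 7), -63)) = Add(Rational(3, 7), -9) = Rational(-60, 7) ≈ -8.5714)
Function('V')(o) = Rational(-32, 7) (Function('V')(o) = Add(4, Rational(-60, 7)) = Rational(-32, 7))
Function('u')(O) = Pow(Add(-5, Pow(Add(-4, O), 2)), 2) (Function('u')(O) = Pow(Add(Pow(Add(-4, O), 2), -5), 2) = Pow(Add(-5, Pow(Add(-4, O), 2)), 2))
Add(Add(Function('u')(54), Function('V')(X)), -28369) = Add(Add(Pow(Add(-5, Pow(Add(-4, 54), 2)), 2), Rational(-32, 7)), -28369) = Add(Add(Pow(Add(-5, Pow(50, 2)), 2), Rational(-32, 7)), -28369) = Add(Add(Pow(Add(-5, 2500), 2), Rational(-32, 7)), -28369) = Add(Add(Pow(2495, 2), Rational(-32, 7)), -28369) = Add(Add(6225025, Rational(-32, 7)), -28369) = Add(Rational(43575143, 7), -28369) = Rational(43376560, 7)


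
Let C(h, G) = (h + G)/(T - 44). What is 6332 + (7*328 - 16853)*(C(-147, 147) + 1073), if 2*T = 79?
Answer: -15613329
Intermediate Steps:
T = 79/2 (T = (1/2)*79 = 79/2 ≈ 39.500)
C(h, G) = -2*G/9 - 2*h/9 (C(h, G) = (h + G)/(79/2 - 44) = (G + h)/(-9/2) = (G + h)*(-2/9) = -2*G/9 - 2*h/9)
6332 + (7*328 - 16853)*(C(-147, 147) + 1073) = 6332 + (7*328 - 16853)*((-2/9*147 - 2/9*(-147)) + 1073) = 6332 + (2296 - 16853)*((-98/3 + 98/3) + 1073) = 6332 - 14557*(0 + 1073) = 6332 - 14557*1073 = 6332 - 15619661 = -15613329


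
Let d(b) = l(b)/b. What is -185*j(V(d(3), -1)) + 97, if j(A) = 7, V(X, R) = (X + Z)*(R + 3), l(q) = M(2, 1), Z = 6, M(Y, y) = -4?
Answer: -1198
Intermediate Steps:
l(q) = -4
d(b) = -4/b
V(X, R) = (3 + R)*(6 + X) (V(X, R) = (X + 6)*(R + 3) = (6 + X)*(3 + R) = (3 + R)*(6 + X))
-185*j(V(d(3), -1)) + 97 = -185*7 + 97 = -1295 + 97 = -1198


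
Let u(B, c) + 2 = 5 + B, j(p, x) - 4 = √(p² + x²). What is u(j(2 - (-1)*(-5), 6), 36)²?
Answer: 94 + 42*√5 ≈ 187.91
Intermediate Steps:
j(p, x) = 4 + √(p² + x²)
u(B, c) = 3 + B (u(B, c) = -2 + (5 + B) = 3 + B)
u(j(2 - (-1)*(-5), 6), 36)² = (3 + (4 + √((2 - (-1)*(-5))² + 6²)))² = (3 + (4 + √((2 - 1*5)² + 36)))² = (3 + (4 + √((2 - 5)² + 36)))² = (3 + (4 + √((-3)² + 36)))² = (3 + (4 + √(9 + 36)))² = (3 + (4 + √45))² = (3 + (4 + 3*√5))² = (7 + 3*√5)²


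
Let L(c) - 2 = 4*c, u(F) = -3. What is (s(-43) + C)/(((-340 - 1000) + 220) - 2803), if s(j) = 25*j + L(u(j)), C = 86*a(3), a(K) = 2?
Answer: 913/3923 ≈ 0.23273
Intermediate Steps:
L(c) = 2 + 4*c
C = 172 (C = 86*2 = 172)
s(j) = -10 + 25*j (s(j) = 25*j + (2 + 4*(-3)) = 25*j + (2 - 12) = 25*j - 10 = -10 + 25*j)
(s(-43) + C)/(((-340 - 1000) + 220) - 2803) = ((-10 + 25*(-43)) + 172)/(((-340 - 1000) + 220) - 2803) = ((-10 - 1075) + 172)/((-1340 + 220) - 2803) = (-1085 + 172)/(-1120 - 2803) = -913/(-3923) = -913*(-1/3923) = 913/3923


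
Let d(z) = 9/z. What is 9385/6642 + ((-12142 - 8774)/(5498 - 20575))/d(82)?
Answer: 1407250301/100141434 ≈ 14.053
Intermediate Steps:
9385/6642 + ((-12142 - 8774)/(5498 - 20575))/d(82) = 9385/6642 + ((-12142 - 8774)/(5498 - 20575))/((9/82)) = 9385*(1/6642) + (-20916/(-15077))/((9*(1/82))) = 9385/6642 + (-20916*(-1/15077))/(9/82) = 9385/6642 + (20916/15077)*(82/9) = 9385/6642 + 190568/15077 = 1407250301/100141434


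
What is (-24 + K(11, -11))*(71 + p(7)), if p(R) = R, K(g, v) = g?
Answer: -1014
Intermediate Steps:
(-24 + K(11, -11))*(71 + p(7)) = (-24 + 11)*(71 + 7) = -13*78 = -1014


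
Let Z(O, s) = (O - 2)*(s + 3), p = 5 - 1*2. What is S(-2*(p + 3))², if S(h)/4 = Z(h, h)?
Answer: 254016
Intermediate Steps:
p = 3 (p = 5 - 2 = 3)
Z(O, s) = (-2 + O)*(3 + s)
S(h) = -24 + 4*h + 4*h² (S(h) = 4*(-6 - 2*h + 3*h + h*h) = 4*(-6 - 2*h + 3*h + h²) = 4*(-6 + h + h²) = -24 + 4*h + 4*h²)
S(-2*(p + 3))² = (-24 + 4*(-2*(3 + 3)) + 4*(-2*(3 + 3))²)² = (-24 + 4*(-2*6) + 4*(-2*6)²)² = (-24 + 4*(-12) + 4*(-12)²)² = (-24 - 48 + 4*144)² = (-24 - 48 + 576)² = 504² = 254016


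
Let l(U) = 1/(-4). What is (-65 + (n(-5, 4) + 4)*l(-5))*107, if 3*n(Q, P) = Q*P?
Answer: -20651/3 ≈ -6883.7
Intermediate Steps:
n(Q, P) = P*Q/3 (n(Q, P) = (Q*P)/3 = (P*Q)/3 = P*Q/3)
l(U) = -¼
(-65 + (n(-5, 4) + 4)*l(-5))*107 = (-65 + ((⅓)*4*(-5) + 4)*(-¼))*107 = (-65 + (-20/3 + 4)*(-¼))*107 = (-65 - 8/3*(-¼))*107 = (-65 + ⅔)*107 = -193/3*107 = -20651/3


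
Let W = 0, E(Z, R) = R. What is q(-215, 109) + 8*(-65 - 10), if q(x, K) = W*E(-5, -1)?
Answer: -600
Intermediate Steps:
q(x, K) = 0 (q(x, K) = 0*(-1) = 0)
q(-215, 109) + 8*(-65 - 10) = 0 + 8*(-65 - 10) = 0 + 8*(-75) = 0 - 600 = -600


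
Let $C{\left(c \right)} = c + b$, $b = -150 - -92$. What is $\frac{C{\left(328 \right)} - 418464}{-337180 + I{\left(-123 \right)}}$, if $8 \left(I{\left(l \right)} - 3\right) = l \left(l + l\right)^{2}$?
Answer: $\frac{836388}{2535221} \approx 0.32991$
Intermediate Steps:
$b = -58$ ($b = -150 + 92 = -58$)
$C{\left(c \right)} = -58 + c$ ($C{\left(c \right)} = c - 58 = -58 + c$)
$I{\left(l \right)} = 3 + \frac{l^{3}}{2}$ ($I{\left(l \right)} = 3 + \frac{l \left(l + l\right)^{2}}{8} = 3 + \frac{l \left(2 l\right)^{2}}{8} = 3 + \frac{l 4 l^{2}}{8} = 3 + \frac{4 l^{3}}{8} = 3 + \frac{l^{3}}{2}$)
$\frac{C{\left(328 \right)} - 418464}{-337180 + I{\left(-123 \right)}} = \frac{\left(-58 + 328\right) - 418464}{-337180 + \left(3 + \frac{\left(-123\right)^{3}}{2}\right)} = \frac{270 - 418464}{-337180 + \left(3 + \frac{1}{2} \left(-1860867\right)\right)} = - \frac{418194}{-337180 + \left(3 - \frac{1860867}{2}\right)} = - \frac{418194}{-337180 - \frac{1860861}{2}} = - \frac{418194}{- \frac{2535221}{2}} = \left(-418194\right) \left(- \frac{2}{2535221}\right) = \frac{836388}{2535221}$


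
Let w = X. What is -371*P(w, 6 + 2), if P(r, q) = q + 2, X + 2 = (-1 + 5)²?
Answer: -3710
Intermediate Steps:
X = 14 (X = -2 + (-1 + 5)² = -2 + 4² = -2 + 16 = 14)
w = 14
P(r, q) = 2 + q
-371*P(w, 6 + 2) = -371*(2 + (6 + 2)) = -371*(2 + 8) = -371*10 = -3710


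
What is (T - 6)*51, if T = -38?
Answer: -2244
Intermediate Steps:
(T - 6)*51 = (-38 - 6)*51 = -44*51 = -2244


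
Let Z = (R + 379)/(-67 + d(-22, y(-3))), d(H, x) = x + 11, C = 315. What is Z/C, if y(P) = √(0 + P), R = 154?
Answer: -4264/141255 - 533*I*√3/988785 ≈ -0.030187 - 0.00093365*I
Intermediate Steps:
y(P) = √P
d(H, x) = 11 + x
Z = 533/(-56 + I*√3) (Z = (154 + 379)/(-67 + (11 + √(-3))) = 533/(-67 + (11 + I*√3)) = 533/(-56 + I*√3) ≈ -9.5088 - 0.2941*I)
Z/C = (-29848/3139 - 533*I*√3/3139)/315 = (-29848/3139 - 533*I*√3/3139)*(1/315) = -4264/141255 - 533*I*√3/988785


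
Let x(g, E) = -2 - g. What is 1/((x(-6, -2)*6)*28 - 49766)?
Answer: -1/49094 ≈ -2.0369e-5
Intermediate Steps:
1/((x(-6, -2)*6)*28 - 49766) = 1/(((-2 - 1*(-6))*6)*28 - 49766) = 1/(((-2 + 6)*6)*28 - 49766) = 1/((4*6)*28 - 49766) = 1/(24*28 - 49766) = 1/(672 - 49766) = 1/(-49094) = -1/49094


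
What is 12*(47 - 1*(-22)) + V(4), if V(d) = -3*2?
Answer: 822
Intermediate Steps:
V(d) = -6
12*(47 - 1*(-22)) + V(4) = 12*(47 - 1*(-22)) - 6 = 12*(47 + 22) - 6 = 12*69 - 6 = 828 - 6 = 822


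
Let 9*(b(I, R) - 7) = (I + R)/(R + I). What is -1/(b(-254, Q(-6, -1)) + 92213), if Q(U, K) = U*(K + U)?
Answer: -9/829981 ≈ -1.0844e-5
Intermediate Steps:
b(I, R) = 64/9 (b(I, R) = 7 + ((I + R)/(R + I))/9 = 7 + ((I + R)/(I + R))/9 = 7 + (⅑)*1 = 7 + ⅑ = 64/9)
-1/(b(-254, Q(-6, -1)) + 92213) = -1/(64/9 + 92213) = -1/829981/9 = -1*9/829981 = -9/829981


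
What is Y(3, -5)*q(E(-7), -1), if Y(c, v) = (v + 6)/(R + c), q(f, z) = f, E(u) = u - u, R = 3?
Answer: 0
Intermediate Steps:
E(u) = 0
Y(c, v) = (6 + v)/(3 + c) (Y(c, v) = (v + 6)/(3 + c) = (6 + v)/(3 + c))
Y(3, -5)*q(E(-7), -1) = ((6 - 5)/(3 + 3))*0 = (1/6)*0 = ((⅙)*1)*0 = (⅙)*0 = 0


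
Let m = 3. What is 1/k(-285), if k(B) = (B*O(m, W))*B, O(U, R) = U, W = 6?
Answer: 1/243675 ≈ 4.1038e-6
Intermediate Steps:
k(B) = 3*B**2 (k(B) = (B*3)*B = (3*B)*B = 3*B**2)
1/k(-285) = 1/(3*(-285)**2) = 1/(3*81225) = 1/243675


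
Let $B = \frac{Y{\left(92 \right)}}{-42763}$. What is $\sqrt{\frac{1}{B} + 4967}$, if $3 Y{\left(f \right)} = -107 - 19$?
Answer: $\frac{\sqrt{215466}}{6} \approx 77.364$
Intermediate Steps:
$Y{\left(f \right)} = -42$ ($Y{\left(f \right)} = \frac{-107 - 19}{3} = \frac{1}{3} \left(-126\right) = -42$)
$B = \frac{6}{6109}$ ($B = - \frac{42}{-42763} = \left(-42\right) \left(- \frac{1}{42763}\right) = \frac{6}{6109} \approx 0.00098216$)
$\sqrt{\frac{1}{B} + 4967} = \sqrt{\frac{1}{\frac{6}{6109}} + 4967} = \sqrt{\frac{6109}{6} + 4967} = \sqrt{\frac{35911}{6}} = \frac{\sqrt{215466}}{6}$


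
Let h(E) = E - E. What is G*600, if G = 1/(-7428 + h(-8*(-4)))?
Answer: -50/619 ≈ -0.080775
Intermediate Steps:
h(E) = 0
G = -1/7428 (G = 1/(-7428 + 0) = 1/(-7428) = -1/7428 ≈ -0.00013463)
G*600 = -1/7428*600 = -50/619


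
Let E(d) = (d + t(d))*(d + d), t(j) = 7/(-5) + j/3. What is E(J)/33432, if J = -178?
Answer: 318709/125370 ≈ 2.5421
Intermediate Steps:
t(j) = -7/5 + j/3 (t(j) = 7*(-⅕) + j*(⅓) = -7/5 + j/3)
E(d) = 2*d*(-7/5 + 4*d/3) (E(d) = (d + (-7/5 + d/3))*(d + d) = (-7/5 + 4*d/3)*(2*d) = 2*d*(-7/5 + 4*d/3))
E(J)/33432 = ((2/15)*(-178)*(-21 + 20*(-178)))/33432 = ((2/15)*(-178)*(-21 - 3560))*(1/33432) = ((2/15)*(-178)*(-3581))*(1/33432) = (1274836/15)*(1/33432) = 318709/125370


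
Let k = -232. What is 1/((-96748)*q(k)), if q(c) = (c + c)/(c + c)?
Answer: -1/96748 ≈ -1.0336e-5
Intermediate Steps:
q(c) = 1 (q(c) = (2*c)/((2*c)) = (2*c)*(1/(2*c)) = 1)
1/((-96748)*q(k)) = 1/(-96748*1) = -1/96748*1 = -1/96748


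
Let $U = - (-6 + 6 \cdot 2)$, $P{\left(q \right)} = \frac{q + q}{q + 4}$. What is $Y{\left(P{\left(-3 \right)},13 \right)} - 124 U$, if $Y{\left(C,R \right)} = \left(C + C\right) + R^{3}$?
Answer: $2929$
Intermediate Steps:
$P{\left(q \right)} = \frac{2 q}{4 + q}$
$Y{\left(C,R \right)} = R^{3} + 2 C$ ($Y{\left(C,R \right)} = 2 C + R^{3} = R^{3} + 2 C$)
$U = -6$ ($U = - (-6 + 12) = \left(-1\right) 6 = -6$)
$Y{\left(P{\left(-3 \right)},13 \right)} - 124 U = \left(13^{3} + 2 \cdot 2 \left(-3\right) \frac{1}{4 - 3}\right) - -744 = \left(2197 + 2 \cdot 2 \left(-3\right) 1^{-1}\right) + 744 = \left(2197 + 2 \cdot 2 \left(-3\right) 1\right) + 744 = \left(2197 + 2 \left(-6\right)\right) + 744 = \left(2197 - 12\right) + 744 = 2185 + 744 = 2929$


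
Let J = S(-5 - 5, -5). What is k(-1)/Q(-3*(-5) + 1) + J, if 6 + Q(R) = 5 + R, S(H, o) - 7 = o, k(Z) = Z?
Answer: 29/15 ≈ 1.9333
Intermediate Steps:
S(H, o) = 7 + o
J = 2 (J = 7 - 5 = 2)
Q(R) = -1 + R (Q(R) = -6 + (5 + R) = -1 + R)
k(-1)/Q(-3*(-5) + 1) + J = -1/(-1 + (-3*(-5) + 1)) + 2 = -1/(-1 + (15 + 1)) + 2 = -1/(-1 + 16) + 2 = -1/15 + 2 = 29/15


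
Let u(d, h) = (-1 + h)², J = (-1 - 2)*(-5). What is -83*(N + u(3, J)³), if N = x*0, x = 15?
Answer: -624951488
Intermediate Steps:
J = 15 (J = -3*(-5) = 15)
N = 0 (N = 15*0 = 0)
-83*(N + u(3, J)³) = -83*(0 + ((-1 + 15)²)³) = -83*(0 + (14²)³) = -83*(0 + 196³) = -83*(0 + 7529536) = -83*7529536 = -624951488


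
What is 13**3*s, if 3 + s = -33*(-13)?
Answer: 935922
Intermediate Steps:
s = 426 (s = -3 - 33*(-13) = -3 + 429 = 426)
13**3*s = 13**3*426 = 2197*426 = 935922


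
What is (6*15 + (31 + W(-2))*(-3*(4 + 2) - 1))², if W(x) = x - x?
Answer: 249001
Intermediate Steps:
W(x) = 0
(6*15 + (31 + W(-2))*(-3*(4 + 2) - 1))² = (6*15 + (31 + 0)*(-3*(4 + 2) - 1))² = (90 + 31*(-3*6 - 1))² = (90 + 31*(-18 - 1))² = (90 + 31*(-19))² = (90 - 589)² = (-499)² = 249001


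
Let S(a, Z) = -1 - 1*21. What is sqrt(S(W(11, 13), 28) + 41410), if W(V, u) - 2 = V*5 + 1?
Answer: 2*sqrt(10347) ≈ 203.44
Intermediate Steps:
W(V, u) = 3 + 5*V (W(V, u) = 2 + (V*5 + 1) = 2 + (5*V + 1) = 2 + (1 + 5*V) = 3 + 5*V)
S(a, Z) = -22 (S(a, Z) = -1 - 21 = -22)
sqrt(S(W(11, 13), 28) + 41410) = sqrt(-22 + 41410) = sqrt(41388) = 2*sqrt(10347)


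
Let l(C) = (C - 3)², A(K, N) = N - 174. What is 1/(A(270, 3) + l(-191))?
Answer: 1/37465 ≈ 2.6692e-5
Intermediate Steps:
A(K, N) = -174 + N
l(C) = (-3 + C)²
1/(A(270, 3) + l(-191)) = 1/((-174 + 3) + (-3 - 191)²) = 1/(-171 + (-194)²) = 1/(-171 + 37636) = 1/37465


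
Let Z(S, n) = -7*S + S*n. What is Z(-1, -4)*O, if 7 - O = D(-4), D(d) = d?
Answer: 121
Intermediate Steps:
O = 11 (O = 7 - 1*(-4) = 7 + 4 = 11)
Z(-1, -4)*O = -(-7 - 4)*11 = -1*(-11)*11 = 11*11 = 121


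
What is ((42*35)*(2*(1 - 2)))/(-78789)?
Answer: 980/26263 ≈ 0.037315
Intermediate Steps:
((42*35)*(2*(1 - 2)))/(-78789) = (1470*(2*(-1)))*(-1/78789) = (1470*(-2))*(-1/78789) = -2940*(-1/78789) = 980/26263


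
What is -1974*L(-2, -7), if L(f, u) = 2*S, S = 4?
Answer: -15792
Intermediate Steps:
L(f, u) = 8 (L(f, u) = 2*4 = 8)
-1974*L(-2, -7) = -1974*8 = -15792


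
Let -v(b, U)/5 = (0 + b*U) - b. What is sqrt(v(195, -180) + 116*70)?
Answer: sqrt(184595) ≈ 429.65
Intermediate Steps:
v(b, U) = 5*b - 5*U*b (v(b, U) = -5*((0 + b*U) - b) = -5*((0 + U*b) - b) = -5*(U*b - b) = -5*(-b + U*b) = 5*b - 5*U*b)
sqrt(v(195, -180) + 116*70) = sqrt(5*195*(1 - 1*(-180)) + 116*70) = sqrt(5*195*(1 + 180) + 8120) = sqrt(5*195*181 + 8120) = sqrt(176475 + 8120) = sqrt(184595)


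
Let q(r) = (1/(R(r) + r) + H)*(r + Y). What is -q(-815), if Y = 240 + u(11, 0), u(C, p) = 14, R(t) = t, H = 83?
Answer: 75897129/1630 ≈ 46563.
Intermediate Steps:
Y = 254 (Y = 240 + 14 = 254)
q(r) = (83 + 1/(2*r))*(254 + r) (q(r) = (1/(r + r) + 83)*(r + 254) = (1/(2*r) + 83)*(254 + r) = (83 + 1/(2*r))*(254 + r))
-q(-815) = -(42165/2 + 83*(-815) + 127/(-815)) = -(42165/2 - 67645 + 127*(-1/815)) = -(42165/2 - 67645 - 127/815) = -1*(-75897129/1630) = 75897129/1630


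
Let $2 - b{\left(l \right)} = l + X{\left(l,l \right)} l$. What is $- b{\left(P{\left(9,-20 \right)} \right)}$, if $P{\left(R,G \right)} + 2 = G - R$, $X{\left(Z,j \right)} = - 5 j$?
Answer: $-4838$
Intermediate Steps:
$P{\left(R,G \right)} = -2 + G - R$ ($P{\left(R,G \right)} = -2 + \left(G - R\right) = -2 + G - R$)
$b{\left(l \right)} = 2 - l + 5 l^{2}$ ($b{\left(l \right)} = 2 - \left(l + - 5 l l\right) = 2 - \left(l - 5 l^{2}\right) = 2 + \left(- l + 5 l^{2}\right) = 2 - l + 5 l^{2}$)
$- b{\left(P{\left(9,-20 \right)} \right)} = - (2 - \left(-2 - 20 - 9\right) + 5 \left(-2 - 20 - 9\right)^{2}) = - (2 - -31 + 5 \left(-31\right)^{2}) = - (2 + 31 + 5 \cdot 961) = - (2 + 31 + 4805) = \left(-1\right) 4838 = -4838$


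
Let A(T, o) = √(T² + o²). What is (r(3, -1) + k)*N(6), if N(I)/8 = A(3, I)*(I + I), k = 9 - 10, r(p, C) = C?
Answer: -576*√5 ≈ -1288.0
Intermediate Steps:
k = -1
N(I) = 16*I*√(9 + I²) (N(I) = 8*(√(3² + I²)*(I + I)) = 8*(√(9 + I²)*(2*I)) = 8*(2*I*√(9 + I²)) = 16*I*√(9 + I²))
(r(3, -1) + k)*N(6) = (-1 - 1)*(16*6*√(9 + 6²)) = -32*6*√(9 + 36) = -32*6*√45 = -32*6*3*√5 = -576*√5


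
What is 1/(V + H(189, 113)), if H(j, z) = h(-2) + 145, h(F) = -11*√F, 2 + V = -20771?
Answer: I/(-20628*I + 11*√2) ≈ -4.8478e-5 + 3.6559e-8*I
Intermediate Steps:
V = -20773 (V = -2 - 20771 = -20773)
H(j, z) = 145 - 11*I*√2 (H(j, z) = -11*I*√2 + 145 = 145 - 11*I*√2)
1/(V + H(189, 113)) = 1/(-20773 + (145 - 11*I*√2)) = 1/(-20628 - 11*I*√2)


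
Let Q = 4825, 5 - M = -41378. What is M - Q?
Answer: 36558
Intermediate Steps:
M = 41383 (M = 5 - 1*(-41378) = 5 + 41378 = 41383)
M - Q = 41383 - 1*4825 = 41383 - 4825 = 36558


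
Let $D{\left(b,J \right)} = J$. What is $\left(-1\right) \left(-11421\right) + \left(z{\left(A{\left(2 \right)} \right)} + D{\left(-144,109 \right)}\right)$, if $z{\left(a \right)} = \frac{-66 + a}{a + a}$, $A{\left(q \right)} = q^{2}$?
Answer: $\frac{46089}{4} \approx 11522.0$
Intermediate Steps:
$z{\left(a \right)} = \frac{-66 + a}{2 a}$
$\left(-1\right) \left(-11421\right) + \left(z{\left(A{\left(2 \right)} \right)} + D{\left(-144,109 \right)}\right) = \left(-1\right) \left(-11421\right) + \left(\frac{-66 + 2^{2}}{2 \cdot 2^{2}} + 109\right) = 11421 + \left(\frac{-66 + 4}{2 \cdot 4} + 109\right) = 11421 + \left(\frac{1}{2} \cdot \frac{1}{4} \left(-62\right) + 109\right) = 11421 + \left(- \frac{31}{4} + 109\right) = 11421 + \frac{405}{4} = \frac{46089}{4}$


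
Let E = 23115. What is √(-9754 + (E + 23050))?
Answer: √36411 ≈ 190.82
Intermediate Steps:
√(-9754 + (E + 23050)) = √(-9754 + (23115 + 23050)) = √(-9754 + 46165) = √36411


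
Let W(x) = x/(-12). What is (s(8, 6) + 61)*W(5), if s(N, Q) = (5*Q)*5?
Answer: -1055/12 ≈ -87.917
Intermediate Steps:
s(N, Q) = 25*Q
W(x) = -x/12 (W(x) = x*(-1/12) = -x/12)
(s(8, 6) + 61)*W(5) = (25*6 + 61)*(-1/12*5) = (150 + 61)*(-5/12) = 211*(-5/12) = -1055/12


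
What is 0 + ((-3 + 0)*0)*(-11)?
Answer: 0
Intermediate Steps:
0 + ((-3 + 0)*0)*(-11) = 0 - 3*0*(-11) = 0 + 0*(-11) = 0 + 0 = 0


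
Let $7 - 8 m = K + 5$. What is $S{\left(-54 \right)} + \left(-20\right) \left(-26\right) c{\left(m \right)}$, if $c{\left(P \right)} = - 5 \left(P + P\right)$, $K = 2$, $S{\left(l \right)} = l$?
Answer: $-54$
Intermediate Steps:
$m = 0$ ($m = \frac{7}{8} - \frac{2 + 5}{8} = \frac{7}{8} - \frac{7}{8} = 0$)
$c{\left(P \right)} = - 10 P$ ($c{\left(P \right)} = - 5 \cdot 2 P = - 10 P$)
$S{\left(-54 \right)} + \left(-20\right) \left(-26\right) c{\left(m \right)} = -54 + \left(-20\right) \left(-26\right) \left(\left(-10\right) 0\right) = -54 + 520 \cdot 0 = -54 + 0 = -54$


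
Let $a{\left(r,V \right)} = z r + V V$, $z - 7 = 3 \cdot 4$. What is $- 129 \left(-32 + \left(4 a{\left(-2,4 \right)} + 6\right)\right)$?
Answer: $14706$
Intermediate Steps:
$z = 19$ ($z = 7 + 3 \cdot 4 = 7 + 12 = 19$)
$a{\left(r,V \right)} = V^{2} + 19 r$ ($a{\left(r,V \right)} = 19 r + V V = 19 r + V^{2} = V^{2} + 19 r$)
$- 129 \left(-32 + \left(4 a{\left(-2,4 \right)} + 6\right)\right) = - 129 \left(-32 + \left(4 \left(4^{2} + 19 \left(-2\right)\right) + 6\right)\right) = - 129 \left(-32 + \left(4 \left(16 - 38\right) + 6\right)\right) = - 129 \left(-32 + \left(4 \left(-22\right) + 6\right)\right) = - 129 \left(-32 + \left(-88 + 6\right)\right) = - 129 \left(-32 - 82\right) = \left(-129\right) \left(-114\right) = 14706$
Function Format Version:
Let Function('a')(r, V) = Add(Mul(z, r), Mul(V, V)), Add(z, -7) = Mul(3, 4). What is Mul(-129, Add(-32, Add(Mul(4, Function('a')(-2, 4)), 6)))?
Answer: 14706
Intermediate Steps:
z = 19 (z = Add(7, Mul(3, 4)) = Add(7, 12) = 19)
Function('a')(r, V) = Add(Pow(V, 2), Mul(19, r)) (Function('a')(r, V) = Add(Mul(19, r), Mul(V, V)) = Add(Mul(19, r), Pow(V, 2)) = Add(Pow(V, 2), Mul(19, r)))
Mul(-129, Add(-32, Add(Mul(4, Function('a')(-2, 4)), 6))) = Mul(-129, Add(-32, Add(Mul(4, Add(Pow(4, 2), Mul(19, -2))), 6))) = Mul(-129, Add(-32, Add(Mul(4, Add(16, -38)), 6))) = Mul(-129, Add(-32, Add(Mul(4, -22), 6))) = Mul(-129, Add(-32, Add(-88, 6))) = Mul(-129, Add(-32, -82)) = Mul(-129, -114) = 14706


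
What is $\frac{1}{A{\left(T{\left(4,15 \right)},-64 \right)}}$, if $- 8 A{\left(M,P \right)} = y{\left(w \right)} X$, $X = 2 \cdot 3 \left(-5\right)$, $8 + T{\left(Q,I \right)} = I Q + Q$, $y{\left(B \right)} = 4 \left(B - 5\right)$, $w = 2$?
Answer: $- \frac{1}{45} \approx -0.022222$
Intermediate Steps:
$y{\left(B \right)} = -20 + 4 B$ ($y{\left(B \right)} = 4 \left(-5 + B\right) = -20 + 4 B$)
$T{\left(Q,I \right)} = -8 + Q + I Q$ ($T{\left(Q,I \right)} = -8 + \left(I Q + Q\right) = -8 + \left(Q + I Q\right) = -8 + Q + I Q$)
$X = -30$ ($X = 2 \left(-15\right) = -30$)
$A{\left(M,P \right)} = -45$ ($A{\left(M,P \right)} = - \frac{\left(-20 + 4 \cdot 2\right) \left(-30\right)}{8} = - \frac{\left(-20 + 8\right) \left(-30\right)}{8} = - \frac{\left(-12\right) \left(-30\right)}{8} = \left(- \frac{1}{8}\right) 360 = -45$)
$\frac{1}{A{\left(T{\left(4,15 \right)},-64 \right)}} = \frac{1}{-45} = - \frac{1}{45}$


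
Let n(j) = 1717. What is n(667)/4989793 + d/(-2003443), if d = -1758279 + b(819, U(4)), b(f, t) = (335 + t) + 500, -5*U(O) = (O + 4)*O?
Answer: 43863768076991/49983829286495 ≈ 0.87756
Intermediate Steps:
U(O) = -O*(4 + O)/5 (U(O) = -(O + 4)*O/5 = -(4 + O)*O/5 = -O*(4 + O)/5)
b(f, t) = 835 + t
d = -8787252/5 (d = -1758279 + (835 - ⅕*4*(4 + 4)) = -1758279 + (835 - ⅕*4*8) = -1758279 + (835 - 32/5) = -1758279 + 4143/5 = -8787252/5 ≈ -1.7575e+6)
n(667)/4989793 + d/(-2003443) = 1717/4989793 - 8787252/5/(-2003443) = 1717*(1/4989793) - 8787252/5*(-1/2003443) = 1717/4989793 + 8787252/10017215 = 43863768076991/49983829286495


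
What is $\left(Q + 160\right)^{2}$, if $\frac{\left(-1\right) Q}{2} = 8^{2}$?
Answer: $1024$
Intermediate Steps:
$Q = -128$ ($Q = - 2 \cdot 8^{2} = \left(-2\right) 64 = -128$)
$\left(Q + 160\right)^{2} = \left(-128 + 160\right)^{2} = 32^{2} = 1024$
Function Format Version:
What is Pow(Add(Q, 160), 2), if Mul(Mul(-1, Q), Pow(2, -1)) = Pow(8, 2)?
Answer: 1024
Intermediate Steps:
Q = -128 (Q = Mul(-2, Pow(8, 2)) = Mul(-2, 64) = -128)
Pow(Add(Q, 160), 2) = Pow(Add(-128, 160), 2) = Pow(32, 2) = 1024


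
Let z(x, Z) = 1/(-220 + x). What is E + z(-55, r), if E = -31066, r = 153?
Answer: -8543151/275 ≈ -31066.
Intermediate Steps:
E + z(-55, r) = -31066 + 1/(-220 - 55) = -31066 + 1/(-275) = -31066 - 1/275 = -8543151/275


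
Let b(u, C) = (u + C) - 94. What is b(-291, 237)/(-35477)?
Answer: 148/35477 ≈ 0.0041717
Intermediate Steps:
b(u, C) = -94 + C + u (b(u, C) = (C + u) - 94 = -94 + C + u)
b(-291, 237)/(-35477) = (-94 + 237 - 291)/(-35477) = -148*(-1/35477) = 148/35477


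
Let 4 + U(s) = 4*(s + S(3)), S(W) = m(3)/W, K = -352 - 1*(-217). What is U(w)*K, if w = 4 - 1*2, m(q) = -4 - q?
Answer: 720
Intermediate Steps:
w = 2 (w = 4 - 2 = 2)
K = -135 (K = -352 + 217 = -135)
S(W) = -7/W (S(W) = (-4 - 1*3)/W = (-4 - 3)/W = -7/W)
U(s) = -40/3 + 4*s (U(s) = -4 + 4*(s - 7/3) = -4 + 4*(-7/3 + s) = -4 + (-28/3 + 4*s) = -40/3 + 4*s)
U(w)*K = (-40/3 + 4*2)*(-135) = (-40/3 + 8)*(-135) = -16/3*(-135) = 720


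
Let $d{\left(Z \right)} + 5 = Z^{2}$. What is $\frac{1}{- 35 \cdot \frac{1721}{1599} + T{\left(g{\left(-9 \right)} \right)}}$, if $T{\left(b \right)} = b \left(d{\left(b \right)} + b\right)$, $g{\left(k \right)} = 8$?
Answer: $\frac{1599}{796829} \approx 0.0020067$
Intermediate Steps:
$d{\left(Z \right)} = -5 + Z^{2}$
$T{\left(b \right)} = b \left(-5 + b + b^{2}\right)$ ($T{\left(b \right)} = b \left(\left(-5 + b^{2}\right) + b\right) = b \left(-5 + b + b^{2}\right)$)
$\frac{1}{- 35 \cdot \frac{1721}{1599} + T{\left(g{\left(-9 \right)} \right)}} = \frac{1}{- 35 \cdot \frac{1721}{1599} + 8 \left(-5 + 8 + 8^{2}\right)} = \frac{1}{- 35 \cdot 1721 \cdot \frac{1}{1599} + 8 \left(-5 + 8 + 64\right)} = \frac{1}{\left(-35\right) \frac{1721}{1599} + 8 \cdot 67} = \frac{1}{- \frac{60235}{1599} + 536} = \frac{1}{\frac{796829}{1599}} = \frac{1599}{796829}$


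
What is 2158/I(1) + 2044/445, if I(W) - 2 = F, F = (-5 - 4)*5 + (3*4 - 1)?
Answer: -447451/7120 ≈ -62.844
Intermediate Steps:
F = -34 (F = -9*5 + (12 - 1) = -45 + 11 = -34)
I(W) = -32 (I(W) = 2 - 34 = -32)
2158/I(1) + 2044/445 = 2158/(-32) + 2044/445 = 2158*(-1/32) + 2044*(1/445) = -1079/16 + 2044/445 = -447451/7120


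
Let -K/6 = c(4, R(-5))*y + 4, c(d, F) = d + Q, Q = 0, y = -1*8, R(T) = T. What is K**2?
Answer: 28224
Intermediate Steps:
y = -8
c(d, F) = d (c(d, F) = d + 0 = d)
K = 168 (K = -6*(4*(-8) + 4) = -6*(-32 + 4) = -6*(-28) = 168)
K**2 = 168**2 = 28224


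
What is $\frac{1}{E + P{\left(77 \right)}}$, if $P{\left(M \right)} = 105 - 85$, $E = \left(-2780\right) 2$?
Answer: $- \frac{1}{5540} \approx -0.00018051$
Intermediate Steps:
$E = -5560$
$P{\left(M \right)} = 20$ ($P{\left(M \right)} = 105 - 85 = 20$)
$\frac{1}{E + P{\left(77 \right)}} = \frac{1}{-5560 + 20} = \frac{1}{-5540} = - \frac{1}{5540}$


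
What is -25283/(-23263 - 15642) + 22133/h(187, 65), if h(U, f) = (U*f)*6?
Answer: 540994711/567468330 ≈ 0.95335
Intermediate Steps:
h(U, f) = 6*U*f
-25283/(-23263 - 15642) + 22133/h(187, 65) = -25283/(-23263 - 15642) + 22133/((6*187*65)) = -25283/(-38905) + 22133/72930 = -25283*(-1/38905) + 22133*(1/72930) = 25283/38905 + 22133/72930 = 540994711/567468330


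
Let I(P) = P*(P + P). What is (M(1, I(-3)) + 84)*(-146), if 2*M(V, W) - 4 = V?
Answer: -12629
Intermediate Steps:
I(P) = 2*P² (I(P) = P*(2*P) = 2*P²)
M(V, W) = 2 + V/2
(M(1, I(-3)) + 84)*(-146) = ((2 + (½)*1) + 84)*(-146) = ((2 + ½) + 84)*(-146) = (5/2 + 84)*(-146) = (173/2)*(-146) = -12629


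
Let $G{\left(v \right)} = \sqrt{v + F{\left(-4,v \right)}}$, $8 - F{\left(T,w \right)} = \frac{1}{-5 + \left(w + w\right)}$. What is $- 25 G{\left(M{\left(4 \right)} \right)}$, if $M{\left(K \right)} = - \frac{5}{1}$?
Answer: $- \frac{5 \sqrt{690}}{3} \approx -43.78$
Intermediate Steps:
$F{\left(T,w \right)} = 8 - \frac{1}{-5 + 2 w}$ ($F{\left(T,w \right)} = 8 - \frac{1}{-5 + \left(w + w\right)} = 8 - \frac{1}{-5 + 2 w}$)
$M{\left(K \right)} = -5$ ($M{\left(K \right)} = \left(-5\right) 1 = -5$)
$G{\left(v \right)} = \sqrt{v + \frac{-41 + 16 v}{-5 + 2 v}}$
$- 25 G{\left(M{\left(4 \right)} \right)} = - 25 \sqrt{\frac{-41 + 2 \left(-5\right)^{2} + 11 \left(-5\right)}{-5 + 2 \left(-5\right)}} = - 25 \sqrt{\frac{-41 + 2 \cdot 25 - 55}{-5 - 10}} = - 25 \sqrt{\frac{-41 + 50 - 55}{-15}} = - 25 \sqrt{\left(- \frac{1}{15}\right) \left(-46\right)} = - 25 \sqrt{\frac{46}{15}} = - 25 \frac{\sqrt{690}}{15} = - \frac{5 \sqrt{690}}{3}$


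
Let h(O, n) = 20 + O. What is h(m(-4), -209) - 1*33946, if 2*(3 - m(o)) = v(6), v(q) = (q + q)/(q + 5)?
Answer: -373159/11 ≈ -33924.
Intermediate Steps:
v(q) = 2*q/(5 + q) (v(q) = (2*q)/(5 + q) = 2*q/(5 + q))
m(o) = 27/11 (m(o) = 3 - 6/(5 + 6) = 3 - 6/11 = 27/11)
h(m(-4), -209) - 1*33946 = (20 + 27/11) - 1*33946 = 247/11 - 33946 = -373159/11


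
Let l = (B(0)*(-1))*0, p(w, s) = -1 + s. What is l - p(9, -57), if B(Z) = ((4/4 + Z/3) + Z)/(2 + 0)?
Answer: 58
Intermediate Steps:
B(Z) = ½ + 2*Z/3 (B(Z) = ((4*(¼) + Z*(⅓)) + Z)/2 = ((1 + Z/3) + Z)*(½) = (1 + 4*Z/3)*(½) = ½ + 2*Z/3)
l = 0 (l = ((½ + (⅔)*0)*(-1))*0 = ((½ + 0)*(-1))*0 = ((½)*(-1))*0 = -½*0 = 0)
l - p(9, -57) = 0 - (-1 - 57) = 0 - 1*(-58) = 0 + 58 = 58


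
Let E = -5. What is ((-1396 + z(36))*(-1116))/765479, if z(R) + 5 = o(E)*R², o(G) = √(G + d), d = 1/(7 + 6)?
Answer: 1563516/765479 - 11570688*I*√13/9951227 ≈ 2.0425 - 4.1923*I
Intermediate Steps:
d = 1/13 ≈ 0.076923
o(G) = √(1/13 + G) (o(G) = √(G + 1/13) = √(1/13 + G))
z(R) = -5 + 8*I*√13*R²/13 (z(R) = -5 + (√(13 + 169*(-5))/13)*R² = -5 + (√(13 - 845)/13)*R² = -5 + (√(-832)/13)*R² = -5 + ((8*I*√13)/13)*R² = -5 + (8*I*√13/13)*R² = -5 + 8*I*√13*R²/13)
((-1396 + z(36))*(-1116))/765479 = ((-1396 + (-5 + (8/13)*I*√13*36²))*(-1116))/765479 = ((-1396 + (-5 + (8/13)*I*√13*1296))*(-1116))*(1/765479) = ((-1396 + (-5 + 10368*I*√13/13))*(-1116))*(1/765479) = ((-1401 + 10368*I*√13/13)*(-1116))*(1/765479) = (1563516 - 11570688*I*√13/13)*(1/765479) = 1563516/765479 - 11570688*I*√13/9951227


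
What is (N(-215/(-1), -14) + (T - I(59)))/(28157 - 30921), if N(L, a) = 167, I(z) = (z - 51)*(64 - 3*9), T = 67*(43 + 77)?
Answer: -7911/2764 ≈ -2.8622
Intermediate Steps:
T = 8040 (T = 67*120 = 8040)
I(z) = -1887 + 37*z (I(z) = (-51 + z)*(64 - 27) = (-51 + z)*37 = -1887 + 37*z)
(N(-215/(-1), -14) + (T - I(59)))/(28157 - 30921) = (167 + (8040 - (-1887 + 37*59)))/(28157 - 30921) = (167 + (8040 - (-1887 + 2183)))/(-2764) = (167 + (8040 - 1*296))*(-1/2764) = (167 + (8040 - 296))*(-1/2764) = (167 + 7744)*(-1/2764) = 7911*(-1/2764) = -7911/2764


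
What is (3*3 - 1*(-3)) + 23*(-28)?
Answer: -632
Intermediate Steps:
(3*3 - 1*(-3)) + 23*(-28) = (9 + 3) - 644 = 12 - 644 = -632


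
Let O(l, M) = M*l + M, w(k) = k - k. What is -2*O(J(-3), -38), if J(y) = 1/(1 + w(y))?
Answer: 152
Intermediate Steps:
w(k) = 0
J(y) = 1 (J(y) = 1/(1 + 0) = 1/1 = 1)
O(l, M) = M + M*l
-2*O(J(-3), -38) = -(-76)*(1 + 1) = -(-76)*2 = -2*(-76) = 152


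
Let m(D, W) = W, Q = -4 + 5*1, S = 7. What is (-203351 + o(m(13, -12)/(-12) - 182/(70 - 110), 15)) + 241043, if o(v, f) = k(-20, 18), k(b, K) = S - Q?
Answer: 37698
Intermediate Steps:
Q = 1 (Q = -4 + 5 = 1)
k(b, K) = 6 (k(b, K) = 7 - 1*1 = 7 - 1 = 6)
o(v, f) = 6
(-203351 + o(m(13, -12)/(-12) - 182/(70 - 110), 15)) + 241043 = (-203351 + 6) + 241043 = -203345 + 241043 = 37698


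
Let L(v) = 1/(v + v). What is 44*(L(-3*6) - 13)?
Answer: -5159/9 ≈ -573.22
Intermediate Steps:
L(v) = 1/(2*v)
44*(L(-3*6) - 13) = 44*(1/(2*((-3*6))) - 13) = 44*((½)/(-18) - 13) = 44*((½)*(-1/18) - 13) = 44*(-1/36 - 13) = 44*(-469/36) = -5159/9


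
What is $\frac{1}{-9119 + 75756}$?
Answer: $\frac{1}{66637} \approx 1.5007 \cdot 10^{-5}$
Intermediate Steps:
$\frac{1}{-9119 + 75756} = \frac{1}{66637}$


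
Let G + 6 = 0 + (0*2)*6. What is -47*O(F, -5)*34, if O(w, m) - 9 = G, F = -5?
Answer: -4794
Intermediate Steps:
G = -6 (G = -6 + (0 + (0*2)*6) = -6 + (0 + 0*6) = -6 + (0 + 0) = -6 + 0 = -6)
O(w, m) = 3 (O(w, m) = 9 - 6 = 3)
-47*O(F, -5)*34 = -47*3*34 = -141*34 = -4794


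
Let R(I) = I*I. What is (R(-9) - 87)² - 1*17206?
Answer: -17170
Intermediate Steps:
R(I) = I²
(R(-9) - 87)² - 1*17206 = ((-9)² - 87)² - 1*17206 = (81 - 87)² - 17206 = (-6)² - 17206 = 36 - 17206 = -17170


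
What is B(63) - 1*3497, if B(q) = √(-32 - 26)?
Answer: -3497 + I*√58 ≈ -3497.0 + 7.6158*I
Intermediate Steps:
B(q) = I*√58 (B(q) = √(-58) = I*√58)
B(63) - 1*3497 = I*√58 - 1*3497 = I*√58 - 3497 = -3497 + I*√58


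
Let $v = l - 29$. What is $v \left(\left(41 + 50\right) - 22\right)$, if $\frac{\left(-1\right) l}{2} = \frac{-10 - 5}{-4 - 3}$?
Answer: $- \frac{16077}{7} \approx -2296.7$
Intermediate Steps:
$l = - \frac{30}{7}$ ($l = - 2 \frac{-10 - 5}{-4 - 3} = - 2 \left(- \frac{15}{-7}\right) = - 2 \left(\left(-15\right) \left(- \frac{1}{7}\right)\right) = \left(-2\right) \frac{15}{7} = - \frac{30}{7} \approx -4.2857$)
$v = - \frac{233}{7}$ ($v = - \frac{30}{7} - 29 = - \frac{233}{7} \approx -33.286$)
$v \left(\left(41 + 50\right) - 22\right) = - \frac{233 \left(\left(41 + 50\right) - 22\right)}{7} = - \frac{233 \left(91 - 22\right)}{7} = \left(- \frac{233}{7}\right) 69 = - \frac{16077}{7}$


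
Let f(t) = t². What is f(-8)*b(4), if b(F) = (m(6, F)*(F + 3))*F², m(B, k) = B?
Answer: 43008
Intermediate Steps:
b(F) = F²*(18 + 6*F) (b(F) = (6*(F + 3))*F² = (6*(3 + F))*F² = (18 + 6*F)*F² = F²*(18 + 6*F))
f(-8)*b(4) = (-8)²*(6*4²*(3 + 4)) = 64*(6*16*7) = 64*672 = 43008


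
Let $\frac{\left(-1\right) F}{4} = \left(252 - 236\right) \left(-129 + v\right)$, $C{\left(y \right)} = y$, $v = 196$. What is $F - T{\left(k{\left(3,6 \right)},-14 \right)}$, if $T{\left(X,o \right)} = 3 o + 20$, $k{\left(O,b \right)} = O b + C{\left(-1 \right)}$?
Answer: $-4266$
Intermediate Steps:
$k{\left(O,b \right)} = -1 + O b$ ($k{\left(O,b \right)} = O b - 1 = -1 + O b$)
$T{\left(X,o \right)} = 20 + 3 o$
$F = -4288$ ($F = - 4 \left(252 - 236\right) \left(-129 + 196\right) = - 4 \cdot 16 \cdot 67 = \left(-4\right) 1072 = -4288$)
$F - T{\left(k{\left(3,6 \right)},-14 \right)} = -4288 - \left(20 + 3 \left(-14\right)\right) = -4288 - \left(20 - 42\right) = -4288 - -22 = -4288 + 22 = -4266$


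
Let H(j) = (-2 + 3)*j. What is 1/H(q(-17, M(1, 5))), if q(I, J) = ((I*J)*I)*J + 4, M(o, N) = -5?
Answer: 1/7229 ≈ 0.00013833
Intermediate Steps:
q(I, J) = 4 + I²*J² (q(I, J) = (J*I²)*J + 4 = I²*J² + 4 = 4 + I²*J²)
H(j) = j (H(j) = 1*j = j)
1/H(q(-17, M(1, 5))) = 1/(4 + (-17)²*(-5)²) = 1/(4 + 289*25) = 1/(4 + 7225) = 1/7229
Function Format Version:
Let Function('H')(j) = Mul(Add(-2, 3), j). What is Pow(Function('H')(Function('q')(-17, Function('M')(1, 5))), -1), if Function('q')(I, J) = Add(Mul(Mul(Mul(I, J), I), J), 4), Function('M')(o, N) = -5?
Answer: Rational(1, 7229) ≈ 0.00013833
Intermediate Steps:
Function('q')(I, J) = Add(4, Mul(Pow(I, 2), Pow(J, 2))) (Function('q')(I, J) = Add(Mul(Mul(J, Pow(I, 2)), J), 4) = Add(Mul(Pow(I, 2), Pow(J, 2)), 4) = Add(4, Mul(Pow(I, 2), Pow(J, 2))))
Function('H')(j) = j (Function('H')(j) = Mul(1, j) = j)
Pow(Function('H')(Function('q')(-17, Function('M')(1, 5))), -1) = Pow(Add(4, Mul(Pow(-17, 2), Pow(-5, 2))), -1) = Pow(Add(4, Mul(289, 25)), -1) = Pow(Add(4, 7225), -1) = Pow(7229, -1) = Rational(1, 7229)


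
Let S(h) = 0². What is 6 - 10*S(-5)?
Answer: 6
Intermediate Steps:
S(h) = 0
6 - 10*S(-5) = 6 - 10*0 = 6 + 0 = 6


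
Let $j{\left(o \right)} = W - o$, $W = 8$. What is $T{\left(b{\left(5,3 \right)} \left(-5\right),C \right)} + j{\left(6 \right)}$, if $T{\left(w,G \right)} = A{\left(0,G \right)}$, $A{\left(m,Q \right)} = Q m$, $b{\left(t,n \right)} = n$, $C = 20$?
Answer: $2$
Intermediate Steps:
$j{\left(o \right)} = 8 - o$
$T{\left(w,G \right)} = 0$ ($T{\left(w,G \right)} = G 0 = 0$)
$T{\left(b{\left(5,3 \right)} \left(-5\right),C \right)} + j{\left(6 \right)} = 0 + \left(8 - 6\right) = 0 + 2 = 2$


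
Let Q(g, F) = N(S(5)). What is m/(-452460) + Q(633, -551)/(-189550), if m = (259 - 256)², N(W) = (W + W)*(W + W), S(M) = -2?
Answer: -298177/2858793100 ≈ -0.00010430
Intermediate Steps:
N(W) = 4*W² (N(W) = (2*W)*(2*W) = 4*W²)
Q(g, F) = 16 (Q(g, F) = 4*(-2)² = 4*4 = 16)
m = 9 (m = 3² = 9)
m/(-452460) + Q(633, -551)/(-189550) = 9/(-452460) + 16/(-189550) = 9*(-1/452460) + 16*(-1/189550) = -3/150820 - 8/94775 = -298177/2858793100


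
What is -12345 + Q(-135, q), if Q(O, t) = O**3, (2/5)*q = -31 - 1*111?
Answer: -2472720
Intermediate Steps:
q = -355 (q = 5*(-31 - 1*111)/2 = 5*(-31 - 111)/2 = (5/2)*(-142) = -355)
-12345 + Q(-135, q) = -12345 + (-135)**3 = -12345 - 2460375 = -2472720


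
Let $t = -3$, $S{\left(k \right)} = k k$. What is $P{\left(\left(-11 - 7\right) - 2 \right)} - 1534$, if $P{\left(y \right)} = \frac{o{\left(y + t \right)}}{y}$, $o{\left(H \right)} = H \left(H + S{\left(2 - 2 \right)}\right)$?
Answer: $- \frac{31209}{20} \approx -1560.4$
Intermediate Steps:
$S{\left(k \right)} = k^{2}$
$o{\left(H \right)} = H^{2}$ ($o{\left(H \right)} = H \left(H + \left(2 - 2\right)^{2}\right) = H \left(H + 0^{2}\right) = H \left(H + 0\right) = H H = H^{2}$)
$P{\left(y \right)} = \frac{\left(-3 + y\right)^{2}}{y}$ ($P{\left(y \right)} = \frac{\left(y - 3\right)^{2}}{y} = \frac{\left(-3 + y\right)^{2}}{y}$)
$P{\left(\left(-11 - 7\right) - 2 \right)} - 1534 = \frac{\left(-3 - 20\right)^{2}}{\left(-11 - 7\right) - 2} - 1534 = \frac{\left(-3 - 20\right)^{2}}{-18 - 2} - 1534 = \frac{\left(-3 - 20\right)^{2}}{-20} - 1534 = - \frac{\left(-23\right)^{2}}{20} - 1534 = \left(- \frac{1}{20}\right) 529 - 1534 = - \frac{529}{20} - 1534 = - \frac{31209}{20}$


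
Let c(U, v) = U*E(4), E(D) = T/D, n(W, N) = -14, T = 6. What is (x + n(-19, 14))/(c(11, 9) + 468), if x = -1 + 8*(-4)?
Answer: -94/969 ≈ -0.097007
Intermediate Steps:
E(D) = 6/D
c(U, v) = 3*U/2 (c(U, v) = U*(6/4) = U*(6*(1/4)) = U*(3/2) = 3*U/2)
x = -33 (x = -1 - 32 = -33)
(x + n(-19, 14))/(c(11, 9) + 468) = (-33 - 14)/((3/2)*11 + 468) = -47/(33/2 + 468) = -47/969/2 = -47*2/969 = -94/969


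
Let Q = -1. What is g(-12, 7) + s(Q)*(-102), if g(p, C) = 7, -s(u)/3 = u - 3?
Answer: -1217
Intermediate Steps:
s(u) = 9 - 3*u (s(u) = -3*(u - 3) = -3*(-3 + u) = 9 - 3*u)
g(-12, 7) + s(Q)*(-102) = 7 + (9 - 3*(-1))*(-102) = 7 + (9 + 3)*(-102) = 7 + 12*(-102) = 7 - 1224 = -1217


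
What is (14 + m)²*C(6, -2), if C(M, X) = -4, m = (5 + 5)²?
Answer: -51984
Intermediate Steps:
m = 100 (m = 10² = 100)
(14 + m)²*C(6, -2) = (14 + 100)²*(-4) = 114²*(-4) = 12996*(-4) = -51984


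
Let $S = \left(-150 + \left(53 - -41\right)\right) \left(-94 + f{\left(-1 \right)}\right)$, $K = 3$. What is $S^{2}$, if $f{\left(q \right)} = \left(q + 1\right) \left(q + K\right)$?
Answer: $27709696$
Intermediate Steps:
$f{\left(q \right)} = \left(1 + q\right) \left(3 + q\right)$ ($f{\left(q \right)} = \left(q + 1\right) \left(q + 3\right) = \left(1 + q\right) \left(3 + q\right)$)
$S = 5264$ ($S = \left(-150 + \left(53 - -41\right)\right) \left(-94 + \left(3 + \left(-1\right)^{2} + 4 \left(-1\right)\right)\right) = \left(-150 + \left(53 + 41\right)\right) \left(-94 + \left(3 + 1 - 4\right)\right) = \left(-150 + 94\right) \left(-94 + 0\right) = \left(-56\right) \left(-94\right) = 5264$)
$S^{2} = 5264^{2} = 27709696$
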